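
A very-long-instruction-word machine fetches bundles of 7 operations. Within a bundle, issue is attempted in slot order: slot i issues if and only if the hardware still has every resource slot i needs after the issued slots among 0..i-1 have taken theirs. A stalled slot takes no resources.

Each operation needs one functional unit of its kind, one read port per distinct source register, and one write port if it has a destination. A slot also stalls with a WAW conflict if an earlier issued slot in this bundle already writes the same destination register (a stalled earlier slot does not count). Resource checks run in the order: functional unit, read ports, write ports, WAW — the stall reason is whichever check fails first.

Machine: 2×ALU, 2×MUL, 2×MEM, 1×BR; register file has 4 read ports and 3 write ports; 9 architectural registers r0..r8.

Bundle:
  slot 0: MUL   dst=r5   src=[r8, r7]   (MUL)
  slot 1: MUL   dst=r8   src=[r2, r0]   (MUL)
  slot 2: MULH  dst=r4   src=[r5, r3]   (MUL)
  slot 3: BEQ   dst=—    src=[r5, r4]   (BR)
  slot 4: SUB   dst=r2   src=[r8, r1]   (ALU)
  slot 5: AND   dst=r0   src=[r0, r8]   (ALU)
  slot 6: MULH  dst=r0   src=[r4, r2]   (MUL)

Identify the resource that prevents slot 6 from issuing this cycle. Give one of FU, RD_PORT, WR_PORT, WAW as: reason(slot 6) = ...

slot 0 (MUL): ISSUE — free A2,Mu1,Ld2,B1 rp2 wp2
slot 1 (MUL): ISSUE — free A2,Mu0,Ld2,B1 rp0 wp1
slot 2 (MUL): stall FU — free A2,Mu0,Ld2,B1 rp0 wp1
slot 3 (BR): stall RD_PORT — free A2,Mu0,Ld2,B1 rp0 wp1
slot 4 (ALU): stall RD_PORT — free A2,Mu0,Ld2,B1 rp0 wp1
slot 5 (ALU): stall RD_PORT — free A2,Mu0,Ld2,B1 rp0 wp1
slot 6 (MUL): stall FU — free A2,Mu0,Ld2,B1 rp0 wp1

reason(slot 6) = FU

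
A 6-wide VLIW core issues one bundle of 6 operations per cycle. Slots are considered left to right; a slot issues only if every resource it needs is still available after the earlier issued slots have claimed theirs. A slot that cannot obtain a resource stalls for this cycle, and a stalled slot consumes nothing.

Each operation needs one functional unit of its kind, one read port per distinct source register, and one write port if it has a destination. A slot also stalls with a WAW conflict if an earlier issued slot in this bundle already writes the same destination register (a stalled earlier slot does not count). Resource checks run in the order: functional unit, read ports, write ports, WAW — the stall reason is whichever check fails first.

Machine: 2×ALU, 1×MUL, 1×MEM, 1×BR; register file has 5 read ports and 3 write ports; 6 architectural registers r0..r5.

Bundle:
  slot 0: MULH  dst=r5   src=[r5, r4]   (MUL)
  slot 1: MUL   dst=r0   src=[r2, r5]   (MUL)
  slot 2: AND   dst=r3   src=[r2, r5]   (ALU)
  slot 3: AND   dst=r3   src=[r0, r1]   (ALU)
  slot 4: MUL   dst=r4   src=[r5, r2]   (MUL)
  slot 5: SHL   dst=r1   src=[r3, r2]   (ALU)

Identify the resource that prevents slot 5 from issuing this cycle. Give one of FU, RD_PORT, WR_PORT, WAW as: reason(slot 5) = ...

slot 0 (MUL): ISSUE — free A2,Mu0,Ld1,B1 rp3 wp2
slot 1 (MUL): stall FU — free A2,Mu0,Ld1,B1 rp3 wp2
slot 2 (ALU): ISSUE — free A1,Mu0,Ld1,B1 rp1 wp1
slot 3 (ALU): stall RD_PORT — free A1,Mu0,Ld1,B1 rp1 wp1
slot 4 (MUL): stall FU — free A1,Mu0,Ld1,B1 rp1 wp1
slot 5 (ALU): stall RD_PORT — free A1,Mu0,Ld1,B1 rp1 wp1

reason(slot 5) = RD_PORT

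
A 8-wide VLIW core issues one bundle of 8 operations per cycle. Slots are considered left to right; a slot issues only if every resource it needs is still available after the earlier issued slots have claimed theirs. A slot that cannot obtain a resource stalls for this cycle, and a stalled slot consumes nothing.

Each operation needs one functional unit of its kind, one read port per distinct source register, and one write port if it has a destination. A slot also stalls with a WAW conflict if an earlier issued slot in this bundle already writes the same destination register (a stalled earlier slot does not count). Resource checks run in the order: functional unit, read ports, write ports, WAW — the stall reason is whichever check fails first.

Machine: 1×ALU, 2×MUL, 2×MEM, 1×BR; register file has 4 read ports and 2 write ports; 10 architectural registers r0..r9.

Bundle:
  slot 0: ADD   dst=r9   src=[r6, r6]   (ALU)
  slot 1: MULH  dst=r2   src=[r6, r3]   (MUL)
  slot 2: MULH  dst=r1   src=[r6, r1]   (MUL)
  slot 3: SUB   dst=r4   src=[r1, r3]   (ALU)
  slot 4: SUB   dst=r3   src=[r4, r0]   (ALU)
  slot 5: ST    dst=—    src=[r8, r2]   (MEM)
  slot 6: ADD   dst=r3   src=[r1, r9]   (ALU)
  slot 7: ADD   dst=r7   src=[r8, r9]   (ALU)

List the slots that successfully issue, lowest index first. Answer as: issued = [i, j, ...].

[0] ALU needs rd=1 wr=1: ok; after: ALU=0 MUL=2 MEM=2 BR=1, R=3, W=1
[1] MUL needs rd=2 wr=1: ok; after: ALU=0 MUL=1 MEM=2 BR=1, R=1, W=0
[2] MUL needs rd=2 wr=1: RD_PORT; after: ALU=0 MUL=1 MEM=2 BR=1, R=1, W=0
[3] ALU needs rd=2 wr=1: FU; after: ALU=0 MUL=1 MEM=2 BR=1, R=1, W=0
[4] ALU needs rd=2 wr=1: FU; after: ALU=0 MUL=1 MEM=2 BR=1, R=1, W=0
[5] MEM needs rd=2 wr=0: RD_PORT; after: ALU=0 MUL=1 MEM=2 BR=1, R=1, W=0
[6] ALU needs rd=2 wr=1: FU; after: ALU=0 MUL=1 MEM=2 BR=1, R=1, W=0
[7] ALU needs rd=2 wr=1: FU; after: ALU=0 MUL=1 MEM=2 BR=1, R=1, W=0

issued = [0, 1]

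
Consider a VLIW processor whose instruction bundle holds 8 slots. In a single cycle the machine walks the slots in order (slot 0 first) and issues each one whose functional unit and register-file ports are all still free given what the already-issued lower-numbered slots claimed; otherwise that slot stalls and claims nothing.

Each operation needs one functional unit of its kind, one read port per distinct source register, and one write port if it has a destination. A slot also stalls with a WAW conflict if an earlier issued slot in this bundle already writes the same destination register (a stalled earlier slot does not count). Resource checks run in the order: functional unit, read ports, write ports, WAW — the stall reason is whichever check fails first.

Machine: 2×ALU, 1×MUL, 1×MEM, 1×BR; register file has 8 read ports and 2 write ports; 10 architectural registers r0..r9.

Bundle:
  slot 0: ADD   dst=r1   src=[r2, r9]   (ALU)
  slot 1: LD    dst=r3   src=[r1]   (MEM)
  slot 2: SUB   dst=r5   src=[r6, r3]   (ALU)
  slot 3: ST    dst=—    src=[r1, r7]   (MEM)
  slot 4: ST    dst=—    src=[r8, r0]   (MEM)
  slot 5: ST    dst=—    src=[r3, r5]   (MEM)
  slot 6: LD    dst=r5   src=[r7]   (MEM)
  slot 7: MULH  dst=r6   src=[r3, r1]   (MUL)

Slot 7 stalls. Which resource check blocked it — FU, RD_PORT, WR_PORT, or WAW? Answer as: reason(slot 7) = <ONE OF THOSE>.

slot 0 (ALU): ISSUE — free A1,Mu1,Ld1,B1 rp6 wp1
slot 1 (MEM): ISSUE — free A1,Mu1,Ld0,B1 rp5 wp0
slot 2 (ALU): stall WR_PORT — free A1,Mu1,Ld0,B1 rp5 wp0
slot 3 (MEM): stall FU — free A1,Mu1,Ld0,B1 rp5 wp0
slot 4 (MEM): stall FU — free A1,Mu1,Ld0,B1 rp5 wp0
slot 5 (MEM): stall FU — free A1,Mu1,Ld0,B1 rp5 wp0
slot 6 (MEM): stall FU — free A1,Mu1,Ld0,B1 rp5 wp0
slot 7 (MUL): stall WR_PORT — free A1,Mu1,Ld0,B1 rp5 wp0

reason(slot 7) = WR_PORT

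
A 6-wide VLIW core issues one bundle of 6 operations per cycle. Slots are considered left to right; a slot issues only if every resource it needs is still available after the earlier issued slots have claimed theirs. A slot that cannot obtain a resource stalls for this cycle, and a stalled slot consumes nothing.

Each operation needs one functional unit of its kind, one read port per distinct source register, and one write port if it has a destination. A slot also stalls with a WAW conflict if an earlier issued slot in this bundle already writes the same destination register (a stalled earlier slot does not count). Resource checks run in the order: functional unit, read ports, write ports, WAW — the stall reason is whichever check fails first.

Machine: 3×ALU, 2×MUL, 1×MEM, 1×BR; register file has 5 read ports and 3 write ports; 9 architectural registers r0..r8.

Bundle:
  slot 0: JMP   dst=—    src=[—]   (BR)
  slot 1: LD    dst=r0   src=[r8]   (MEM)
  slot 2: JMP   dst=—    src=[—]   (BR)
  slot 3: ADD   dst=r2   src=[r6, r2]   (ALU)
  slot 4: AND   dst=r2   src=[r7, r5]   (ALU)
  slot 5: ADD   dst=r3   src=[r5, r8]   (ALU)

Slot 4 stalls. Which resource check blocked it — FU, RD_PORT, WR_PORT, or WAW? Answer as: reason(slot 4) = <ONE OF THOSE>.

#0 BR src=- dispatched  <A:3 Mu:2 Ld:1 B:0 rd:5 wr:3>
#1 MEM src=r8 dispatched  <A:3 Mu:2 Ld:0 B:0 rd:4 wr:2>
#2 BR src=- held:FU  <A:3 Mu:2 Ld:0 B:0 rd:4 wr:2>
#3 ALU src=r6,r2 dispatched  <A:2 Mu:2 Ld:0 B:0 rd:2 wr:1>
#4 ALU src=r7,r5 held:WAW  <A:2 Mu:2 Ld:0 B:0 rd:2 wr:1>
#5 ALU src=r5,r8 dispatched  <A:1 Mu:2 Ld:0 B:0 rd:0 wr:0>

reason(slot 4) = WAW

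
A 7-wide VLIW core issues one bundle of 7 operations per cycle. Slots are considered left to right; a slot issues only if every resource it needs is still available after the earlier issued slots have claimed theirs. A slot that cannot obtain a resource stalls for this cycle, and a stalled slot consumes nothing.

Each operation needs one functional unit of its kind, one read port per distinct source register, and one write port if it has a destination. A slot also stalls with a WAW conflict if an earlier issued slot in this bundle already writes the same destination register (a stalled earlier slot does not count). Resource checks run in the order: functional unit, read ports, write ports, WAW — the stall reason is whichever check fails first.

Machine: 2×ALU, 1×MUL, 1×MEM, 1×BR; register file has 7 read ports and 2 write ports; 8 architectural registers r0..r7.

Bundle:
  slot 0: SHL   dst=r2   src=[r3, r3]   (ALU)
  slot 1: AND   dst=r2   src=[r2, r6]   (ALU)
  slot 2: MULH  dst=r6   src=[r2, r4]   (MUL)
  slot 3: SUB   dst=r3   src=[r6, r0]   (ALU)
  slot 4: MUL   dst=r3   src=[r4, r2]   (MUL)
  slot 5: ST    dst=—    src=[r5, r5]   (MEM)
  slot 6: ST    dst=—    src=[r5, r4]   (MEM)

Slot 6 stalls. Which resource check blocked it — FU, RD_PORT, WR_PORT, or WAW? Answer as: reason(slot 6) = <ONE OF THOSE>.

reason(slot 6) = FU

slot 0 (ALU): ISSUE — free A1,Mu1,Ld1,B1 rp6 wp1
slot 1 (ALU): stall WAW — free A1,Mu1,Ld1,B1 rp6 wp1
slot 2 (MUL): ISSUE — free A1,Mu0,Ld1,B1 rp4 wp0
slot 3 (ALU): stall WR_PORT — free A1,Mu0,Ld1,B1 rp4 wp0
slot 4 (MUL): stall FU — free A1,Mu0,Ld1,B1 rp4 wp0
slot 5 (MEM): ISSUE — free A1,Mu0,Ld0,B1 rp3 wp0
slot 6 (MEM): stall FU — free A1,Mu0,Ld0,B1 rp3 wp0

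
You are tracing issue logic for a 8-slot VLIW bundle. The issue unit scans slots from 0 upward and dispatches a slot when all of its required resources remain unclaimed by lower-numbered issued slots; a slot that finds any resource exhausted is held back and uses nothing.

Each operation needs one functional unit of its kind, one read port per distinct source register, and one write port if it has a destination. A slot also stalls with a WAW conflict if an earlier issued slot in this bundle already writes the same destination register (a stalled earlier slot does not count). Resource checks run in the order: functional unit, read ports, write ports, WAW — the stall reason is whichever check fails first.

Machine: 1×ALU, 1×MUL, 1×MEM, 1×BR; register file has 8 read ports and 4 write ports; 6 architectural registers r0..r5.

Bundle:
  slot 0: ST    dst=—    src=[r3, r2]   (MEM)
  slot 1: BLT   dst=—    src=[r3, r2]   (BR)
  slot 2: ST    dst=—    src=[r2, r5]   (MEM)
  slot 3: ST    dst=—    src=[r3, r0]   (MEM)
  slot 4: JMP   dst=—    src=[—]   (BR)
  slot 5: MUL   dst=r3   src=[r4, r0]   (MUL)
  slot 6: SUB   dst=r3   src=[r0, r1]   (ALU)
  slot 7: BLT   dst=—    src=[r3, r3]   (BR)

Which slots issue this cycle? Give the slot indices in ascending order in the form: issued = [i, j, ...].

issued = [0, 1, 5]

slot 0 (MEM): ISSUE — free A1,Mu1,Ld0,B1 rp6 wp4
slot 1 (BR): ISSUE — free A1,Mu1,Ld0,B0 rp4 wp4
slot 2 (MEM): stall FU — free A1,Mu1,Ld0,B0 rp4 wp4
slot 3 (MEM): stall FU — free A1,Mu1,Ld0,B0 rp4 wp4
slot 4 (BR): stall FU — free A1,Mu1,Ld0,B0 rp4 wp4
slot 5 (MUL): ISSUE — free A1,Mu0,Ld0,B0 rp2 wp3
slot 6 (ALU): stall WAW — free A1,Mu0,Ld0,B0 rp2 wp3
slot 7 (BR): stall FU — free A1,Mu0,Ld0,B0 rp2 wp3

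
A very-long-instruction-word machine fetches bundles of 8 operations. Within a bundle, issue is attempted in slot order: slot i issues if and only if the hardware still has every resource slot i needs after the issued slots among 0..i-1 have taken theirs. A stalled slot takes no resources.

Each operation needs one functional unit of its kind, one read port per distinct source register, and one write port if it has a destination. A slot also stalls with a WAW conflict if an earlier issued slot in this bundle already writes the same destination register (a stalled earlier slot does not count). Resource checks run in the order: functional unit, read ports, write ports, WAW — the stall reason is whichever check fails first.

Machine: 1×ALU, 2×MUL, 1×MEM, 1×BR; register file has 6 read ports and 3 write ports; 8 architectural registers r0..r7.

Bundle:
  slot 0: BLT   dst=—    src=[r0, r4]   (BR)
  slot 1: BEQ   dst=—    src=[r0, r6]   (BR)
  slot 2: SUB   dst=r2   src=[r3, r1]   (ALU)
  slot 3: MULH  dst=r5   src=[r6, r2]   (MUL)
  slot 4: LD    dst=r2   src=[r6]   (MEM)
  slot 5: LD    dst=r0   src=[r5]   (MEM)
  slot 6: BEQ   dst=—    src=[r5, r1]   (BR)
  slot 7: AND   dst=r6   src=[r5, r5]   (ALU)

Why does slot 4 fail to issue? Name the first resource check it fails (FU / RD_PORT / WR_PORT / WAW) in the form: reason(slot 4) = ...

reason(slot 4) = RD_PORT

  0. BR ⇒ go  {1A/2Mu/1Ld/0B | 4r 3w}
  1. BR ⇒ no(FU)  {1A/2Mu/1Ld/0B | 4r 3w}
  2. ALU→r2 ⇒ go  {0A/2Mu/1Ld/0B | 2r 2w}
  3. MUL→r5 ⇒ go  {0A/1Mu/1Ld/0B | 0r 1w}
  4. MEM→r2 ⇒ no(RD_PORT)  {0A/1Mu/1Ld/0B | 0r 1w}
  5. MEM→r0 ⇒ no(RD_PORT)  {0A/1Mu/1Ld/0B | 0r 1w}
  6. BR ⇒ no(FU)  {0A/1Mu/1Ld/0B | 0r 1w}
  7. ALU→r6 ⇒ no(FU)  {0A/1Mu/1Ld/0B | 0r 1w}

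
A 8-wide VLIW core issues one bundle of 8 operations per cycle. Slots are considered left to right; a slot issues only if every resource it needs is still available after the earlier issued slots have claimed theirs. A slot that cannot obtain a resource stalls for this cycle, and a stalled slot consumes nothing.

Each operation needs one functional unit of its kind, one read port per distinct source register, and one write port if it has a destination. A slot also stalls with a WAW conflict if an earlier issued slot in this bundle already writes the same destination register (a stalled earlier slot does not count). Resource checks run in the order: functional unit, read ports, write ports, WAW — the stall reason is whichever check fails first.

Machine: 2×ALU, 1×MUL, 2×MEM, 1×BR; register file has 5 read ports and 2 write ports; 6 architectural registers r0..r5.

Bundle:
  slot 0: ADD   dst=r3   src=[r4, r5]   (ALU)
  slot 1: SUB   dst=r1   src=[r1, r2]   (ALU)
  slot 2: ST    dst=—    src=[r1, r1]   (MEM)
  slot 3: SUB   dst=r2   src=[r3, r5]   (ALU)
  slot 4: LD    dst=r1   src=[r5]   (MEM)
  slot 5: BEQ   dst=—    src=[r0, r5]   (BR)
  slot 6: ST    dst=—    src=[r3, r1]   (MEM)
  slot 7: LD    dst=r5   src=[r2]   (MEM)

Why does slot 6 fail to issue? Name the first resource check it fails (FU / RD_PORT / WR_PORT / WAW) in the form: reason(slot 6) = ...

reason(slot 6) = RD_PORT

  0. ALU→r3 ⇒ go  {1A/1Mu/2Ld/1B | 3r 1w}
  1. ALU→r1 ⇒ go  {0A/1Mu/2Ld/1B | 1r 0w}
  2. MEM ⇒ go  {0A/1Mu/1Ld/1B | 0r 0w}
  3. ALU→r2 ⇒ no(FU)  {0A/1Mu/1Ld/1B | 0r 0w}
  4. MEM→r1 ⇒ no(RD_PORT)  {0A/1Mu/1Ld/1B | 0r 0w}
  5. BR ⇒ no(RD_PORT)  {0A/1Mu/1Ld/1B | 0r 0w}
  6. MEM ⇒ no(RD_PORT)  {0A/1Mu/1Ld/1B | 0r 0w}
  7. MEM→r5 ⇒ no(RD_PORT)  {0A/1Mu/1Ld/1B | 0r 0w}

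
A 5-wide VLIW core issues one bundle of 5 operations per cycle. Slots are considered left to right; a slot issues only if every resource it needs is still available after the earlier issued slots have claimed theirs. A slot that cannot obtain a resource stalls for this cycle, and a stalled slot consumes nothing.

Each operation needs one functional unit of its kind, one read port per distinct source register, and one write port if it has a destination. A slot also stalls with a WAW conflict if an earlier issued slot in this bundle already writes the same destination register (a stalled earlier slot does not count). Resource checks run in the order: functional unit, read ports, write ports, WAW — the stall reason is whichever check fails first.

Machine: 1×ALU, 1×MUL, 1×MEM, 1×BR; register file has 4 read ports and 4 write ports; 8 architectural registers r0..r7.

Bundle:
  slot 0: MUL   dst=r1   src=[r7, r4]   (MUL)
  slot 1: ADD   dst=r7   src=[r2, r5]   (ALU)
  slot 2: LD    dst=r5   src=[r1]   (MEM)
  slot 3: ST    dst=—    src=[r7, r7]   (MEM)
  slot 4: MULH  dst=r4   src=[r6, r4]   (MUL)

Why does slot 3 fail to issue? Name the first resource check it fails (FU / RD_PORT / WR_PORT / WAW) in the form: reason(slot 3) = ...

#0 MUL src=r7,r4 dispatched  <A:1 Mu:0 Ld:1 B:1 rd:2 wr:3>
#1 ALU src=r2,r5 dispatched  <A:0 Mu:0 Ld:1 B:1 rd:0 wr:2>
#2 MEM src=r1 held:RD_PORT  <A:0 Mu:0 Ld:1 B:1 rd:0 wr:2>
#3 MEM src=r7,r7 held:RD_PORT  <A:0 Mu:0 Ld:1 B:1 rd:0 wr:2>
#4 MUL src=r6,r4 held:FU  <A:0 Mu:0 Ld:1 B:1 rd:0 wr:2>

reason(slot 3) = RD_PORT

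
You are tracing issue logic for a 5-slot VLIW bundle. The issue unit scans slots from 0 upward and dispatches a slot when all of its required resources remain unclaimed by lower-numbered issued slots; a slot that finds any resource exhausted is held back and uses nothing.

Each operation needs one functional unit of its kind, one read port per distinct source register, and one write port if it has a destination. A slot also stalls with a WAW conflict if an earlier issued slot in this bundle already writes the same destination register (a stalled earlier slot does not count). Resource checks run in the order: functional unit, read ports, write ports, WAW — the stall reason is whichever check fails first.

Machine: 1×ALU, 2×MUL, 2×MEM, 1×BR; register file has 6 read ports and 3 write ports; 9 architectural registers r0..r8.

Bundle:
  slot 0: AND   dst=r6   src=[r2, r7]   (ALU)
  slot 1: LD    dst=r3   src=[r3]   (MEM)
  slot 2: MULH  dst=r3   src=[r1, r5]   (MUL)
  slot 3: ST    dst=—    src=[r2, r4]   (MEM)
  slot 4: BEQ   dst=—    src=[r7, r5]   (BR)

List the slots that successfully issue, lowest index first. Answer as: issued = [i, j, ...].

issued = [0, 1, 3]

(0) want 1×ALU +2rd +1wr — yes → AL0|MU2|ME2|BR1|rd4|wr2
(1) want 1×MEM +1rd +1wr — yes → AL0|MU2|ME1|BR1|rd3|wr1
(2) want 1×MUL +2rd +1wr — WAW → AL0|MU2|ME1|BR1|rd3|wr1
(3) want 1×MEM +2rd +0wr — yes → AL0|MU2|ME0|BR1|rd1|wr1
(4) want 1×BR +2rd +0wr — RD_PORT → AL0|MU2|ME0|BR1|rd1|wr1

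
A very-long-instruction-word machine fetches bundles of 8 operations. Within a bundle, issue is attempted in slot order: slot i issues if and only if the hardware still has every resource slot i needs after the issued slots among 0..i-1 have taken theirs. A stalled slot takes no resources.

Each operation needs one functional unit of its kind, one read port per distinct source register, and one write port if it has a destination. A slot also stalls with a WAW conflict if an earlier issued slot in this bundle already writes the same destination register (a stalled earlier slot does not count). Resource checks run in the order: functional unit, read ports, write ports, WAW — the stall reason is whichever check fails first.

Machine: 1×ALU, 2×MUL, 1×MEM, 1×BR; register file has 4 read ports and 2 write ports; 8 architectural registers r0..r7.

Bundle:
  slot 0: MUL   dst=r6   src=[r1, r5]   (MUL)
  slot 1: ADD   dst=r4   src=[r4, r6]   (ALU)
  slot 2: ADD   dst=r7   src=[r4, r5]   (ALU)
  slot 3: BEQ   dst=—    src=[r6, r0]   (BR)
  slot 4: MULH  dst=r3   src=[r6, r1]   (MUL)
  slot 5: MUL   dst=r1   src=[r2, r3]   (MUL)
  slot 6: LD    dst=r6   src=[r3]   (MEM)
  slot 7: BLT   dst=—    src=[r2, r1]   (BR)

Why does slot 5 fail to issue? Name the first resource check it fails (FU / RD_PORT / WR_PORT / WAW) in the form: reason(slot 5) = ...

reason(slot 5) = RD_PORT

(0) want 1×MUL +2rd +1wr — yes → AL1|MU1|ME1|BR1|rd2|wr1
(1) want 1×ALU +2rd +1wr — yes → AL0|MU1|ME1|BR1|rd0|wr0
(2) want 1×ALU +2rd +1wr — FU → AL0|MU1|ME1|BR1|rd0|wr0
(3) want 1×BR +2rd +0wr — RD_PORT → AL0|MU1|ME1|BR1|rd0|wr0
(4) want 1×MUL +2rd +1wr — RD_PORT → AL0|MU1|ME1|BR1|rd0|wr0
(5) want 1×MUL +2rd +1wr — RD_PORT → AL0|MU1|ME1|BR1|rd0|wr0
(6) want 1×MEM +1rd +1wr — RD_PORT → AL0|MU1|ME1|BR1|rd0|wr0
(7) want 1×BR +2rd +0wr — RD_PORT → AL0|MU1|ME1|BR1|rd0|wr0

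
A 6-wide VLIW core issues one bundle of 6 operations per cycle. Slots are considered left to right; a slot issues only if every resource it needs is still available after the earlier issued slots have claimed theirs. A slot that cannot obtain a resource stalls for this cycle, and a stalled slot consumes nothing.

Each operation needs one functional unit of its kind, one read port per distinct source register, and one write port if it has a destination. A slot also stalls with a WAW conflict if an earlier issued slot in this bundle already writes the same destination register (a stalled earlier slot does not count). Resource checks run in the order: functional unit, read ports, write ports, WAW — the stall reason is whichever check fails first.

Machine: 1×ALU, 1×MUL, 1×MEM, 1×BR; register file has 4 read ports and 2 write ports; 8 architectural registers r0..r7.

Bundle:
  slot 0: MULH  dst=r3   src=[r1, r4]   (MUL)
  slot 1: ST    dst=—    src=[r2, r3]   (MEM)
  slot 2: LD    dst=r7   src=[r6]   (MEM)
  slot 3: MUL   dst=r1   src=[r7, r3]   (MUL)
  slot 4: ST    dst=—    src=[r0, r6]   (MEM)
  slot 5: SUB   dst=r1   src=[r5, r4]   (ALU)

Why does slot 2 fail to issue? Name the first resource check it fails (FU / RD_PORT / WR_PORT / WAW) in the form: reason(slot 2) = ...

[0] MUL needs rd=2 wr=1: ok; after: ALU=1 MUL=0 MEM=1 BR=1, R=2, W=1
[1] MEM needs rd=2 wr=0: ok; after: ALU=1 MUL=0 MEM=0 BR=1, R=0, W=1
[2] MEM needs rd=1 wr=1: FU; after: ALU=1 MUL=0 MEM=0 BR=1, R=0, W=1
[3] MUL needs rd=2 wr=1: FU; after: ALU=1 MUL=0 MEM=0 BR=1, R=0, W=1
[4] MEM needs rd=2 wr=0: FU; after: ALU=1 MUL=0 MEM=0 BR=1, R=0, W=1
[5] ALU needs rd=2 wr=1: RD_PORT; after: ALU=1 MUL=0 MEM=0 BR=1, R=0, W=1

reason(slot 2) = FU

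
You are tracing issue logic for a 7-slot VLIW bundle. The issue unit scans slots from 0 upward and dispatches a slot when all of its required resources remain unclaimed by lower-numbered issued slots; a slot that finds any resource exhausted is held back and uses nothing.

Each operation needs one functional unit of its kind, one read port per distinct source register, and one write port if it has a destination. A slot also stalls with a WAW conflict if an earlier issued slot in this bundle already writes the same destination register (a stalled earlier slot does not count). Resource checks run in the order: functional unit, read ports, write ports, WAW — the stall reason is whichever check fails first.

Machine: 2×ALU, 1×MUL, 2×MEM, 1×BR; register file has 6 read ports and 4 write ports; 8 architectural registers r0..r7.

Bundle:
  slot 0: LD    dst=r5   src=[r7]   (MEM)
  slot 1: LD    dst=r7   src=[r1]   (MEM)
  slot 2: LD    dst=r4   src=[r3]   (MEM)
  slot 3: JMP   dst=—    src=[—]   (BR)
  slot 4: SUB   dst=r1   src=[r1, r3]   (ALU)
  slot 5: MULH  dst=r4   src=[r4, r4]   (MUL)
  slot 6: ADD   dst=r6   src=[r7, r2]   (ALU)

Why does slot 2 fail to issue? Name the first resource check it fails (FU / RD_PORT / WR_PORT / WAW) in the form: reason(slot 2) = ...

reason(slot 2) = FU

#0 MEM src=r7 dispatched  <A:2 Mu:1 Ld:1 B:1 rd:5 wr:3>
#1 MEM src=r1 dispatched  <A:2 Mu:1 Ld:0 B:1 rd:4 wr:2>
#2 MEM src=r3 held:FU  <A:2 Mu:1 Ld:0 B:1 rd:4 wr:2>
#3 BR src=- dispatched  <A:2 Mu:1 Ld:0 B:0 rd:4 wr:2>
#4 ALU src=r1,r3 dispatched  <A:1 Mu:1 Ld:0 B:0 rd:2 wr:1>
#5 MUL src=r4,r4 dispatched  <A:1 Mu:0 Ld:0 B:0 rd:1 wr:0>
#6 ALU src=r7,r2 held:RD_PORT  <A:1 Mu:0 Ld:0 B:0 rd:1 wr:0>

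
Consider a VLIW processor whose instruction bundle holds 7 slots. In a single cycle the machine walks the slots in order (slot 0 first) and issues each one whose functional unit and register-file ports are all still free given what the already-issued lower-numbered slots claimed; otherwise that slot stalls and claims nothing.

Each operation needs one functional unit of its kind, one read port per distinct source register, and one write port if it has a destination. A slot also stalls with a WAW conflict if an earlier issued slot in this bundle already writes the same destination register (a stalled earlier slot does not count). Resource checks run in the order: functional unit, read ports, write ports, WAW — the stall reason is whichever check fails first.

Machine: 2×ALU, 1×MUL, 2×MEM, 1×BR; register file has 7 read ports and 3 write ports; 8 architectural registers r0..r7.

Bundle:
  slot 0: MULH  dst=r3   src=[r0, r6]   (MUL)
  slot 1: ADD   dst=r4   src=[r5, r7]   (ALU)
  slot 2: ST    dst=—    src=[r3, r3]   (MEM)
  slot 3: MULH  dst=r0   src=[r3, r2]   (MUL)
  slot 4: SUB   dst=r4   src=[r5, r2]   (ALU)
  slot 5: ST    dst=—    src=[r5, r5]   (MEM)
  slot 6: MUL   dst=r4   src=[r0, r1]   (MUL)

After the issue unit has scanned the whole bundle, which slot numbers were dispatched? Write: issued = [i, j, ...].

#0 MUL src=r0,r6 dispatched  <A:2 Mu:0 Ld:2 B:1 rd:5 wr:2>
#1 ALU src=r5,r7 dispatched  <A:1 Mu:0 Ld:2 B:1 rd:3 wr:1>
#2 MEM src=r3,r3 dispatched  <A:1 Mu:0 Ld:1 B:1 rd:2 wr:1>
#3 MUL src=r3,r2 held:FU  <A:1 Mu:0 Ld:1 B:1 rd:2 wr:1>
#4 ALU src=r5,r2 held:WAW  <A:1 Mu:0 Ld:1 B:1 rd:2 wr:1>
#5 MEM src=r5,r5 dispatched  <A:1 Mu:0 Ld:0 B:1 rd:1 wr:1>
#6 MUL src=r0,r1 held:FU  <A:1 Mu:0 Ld:0 B:1 rd:1 wr:1>

issued = [0, 1, 2, 5]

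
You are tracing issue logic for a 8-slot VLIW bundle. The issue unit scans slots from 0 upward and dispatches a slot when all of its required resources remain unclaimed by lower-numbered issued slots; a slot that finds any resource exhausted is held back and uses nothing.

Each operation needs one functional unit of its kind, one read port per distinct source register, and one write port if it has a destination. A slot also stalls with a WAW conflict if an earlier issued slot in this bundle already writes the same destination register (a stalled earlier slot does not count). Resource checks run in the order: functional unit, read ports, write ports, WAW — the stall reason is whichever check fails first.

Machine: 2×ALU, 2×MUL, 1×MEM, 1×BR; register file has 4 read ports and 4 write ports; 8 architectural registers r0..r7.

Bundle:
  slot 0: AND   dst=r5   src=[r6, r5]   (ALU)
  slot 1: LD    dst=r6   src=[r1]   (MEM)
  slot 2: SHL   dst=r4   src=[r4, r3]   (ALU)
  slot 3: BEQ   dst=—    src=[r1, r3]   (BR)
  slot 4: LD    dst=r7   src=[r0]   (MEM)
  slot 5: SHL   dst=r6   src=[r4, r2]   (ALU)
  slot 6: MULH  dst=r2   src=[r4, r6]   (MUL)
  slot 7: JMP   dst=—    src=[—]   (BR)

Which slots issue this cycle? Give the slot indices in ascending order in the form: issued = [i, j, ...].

  0. ALU→r5 ⇒ go  {1A/2Mu/1Ld/1B | 2r 3w}
  1. MEM→r6 ⇒ go  {1A/2Mu/0Ld/1B | 1r 2w}
  2. ALU→r4 ⇒ no(RD_PORT)  {1A/2Mu/0Ld/1B | 1r 2w}
  3. BR ⇒ no(RD_PORT)  {1A/2Mu/0Ld/1B | 1r 2w}
  4. MEM→r7 ⇒ no(FU)  {1A/2Mu/0Ld/1B | 1r 2w}
  5. ALU→r6 ⇒ no(RD_PORT)  {1A/2Mu/0Ld/1B | 1r 2w}
  6. MUL→r2 ⇒ no(RD_PORT)  {1A/2Mu/0Ld/1B | 1r 2w}
  7. BR ⇒ go  {1A/2Mu/0Ld/0B | 1r 2w}

issued = [0, 1, 7]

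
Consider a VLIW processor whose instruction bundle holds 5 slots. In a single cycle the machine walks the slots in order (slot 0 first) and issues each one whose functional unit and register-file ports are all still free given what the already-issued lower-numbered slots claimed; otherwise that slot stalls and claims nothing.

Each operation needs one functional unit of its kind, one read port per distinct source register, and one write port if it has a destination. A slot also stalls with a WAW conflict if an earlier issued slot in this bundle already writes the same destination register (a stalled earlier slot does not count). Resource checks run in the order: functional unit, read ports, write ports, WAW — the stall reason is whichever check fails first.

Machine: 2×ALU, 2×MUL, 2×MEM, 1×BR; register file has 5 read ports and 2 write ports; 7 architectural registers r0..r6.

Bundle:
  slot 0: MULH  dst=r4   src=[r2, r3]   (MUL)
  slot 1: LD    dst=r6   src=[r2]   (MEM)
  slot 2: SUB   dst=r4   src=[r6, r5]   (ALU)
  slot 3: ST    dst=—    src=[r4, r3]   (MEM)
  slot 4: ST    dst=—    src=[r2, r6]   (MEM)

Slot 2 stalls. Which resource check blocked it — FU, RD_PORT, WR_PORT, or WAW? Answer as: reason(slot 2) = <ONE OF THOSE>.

reason(slot 2) = WR_PORT

slot 0 (MUL): ISSUE — free A2,Mu1,Ld2,B1 rp3 wp1
slot 1 (MEM): ISSUE — free A2,Mu1,Ld1,B1 rp2 wp0
slot 2 (ALU): stall WR_PORT — free A2,Mu1,Ld1,B1 rp2 wp0
slot 3 (MEM): ISSUE — free A2,Mu1,Ld0,B1 rp0 wp0
slot 4 (MEM): stall FU — free A2,Mu1,Ld0,B1 rp0 wp0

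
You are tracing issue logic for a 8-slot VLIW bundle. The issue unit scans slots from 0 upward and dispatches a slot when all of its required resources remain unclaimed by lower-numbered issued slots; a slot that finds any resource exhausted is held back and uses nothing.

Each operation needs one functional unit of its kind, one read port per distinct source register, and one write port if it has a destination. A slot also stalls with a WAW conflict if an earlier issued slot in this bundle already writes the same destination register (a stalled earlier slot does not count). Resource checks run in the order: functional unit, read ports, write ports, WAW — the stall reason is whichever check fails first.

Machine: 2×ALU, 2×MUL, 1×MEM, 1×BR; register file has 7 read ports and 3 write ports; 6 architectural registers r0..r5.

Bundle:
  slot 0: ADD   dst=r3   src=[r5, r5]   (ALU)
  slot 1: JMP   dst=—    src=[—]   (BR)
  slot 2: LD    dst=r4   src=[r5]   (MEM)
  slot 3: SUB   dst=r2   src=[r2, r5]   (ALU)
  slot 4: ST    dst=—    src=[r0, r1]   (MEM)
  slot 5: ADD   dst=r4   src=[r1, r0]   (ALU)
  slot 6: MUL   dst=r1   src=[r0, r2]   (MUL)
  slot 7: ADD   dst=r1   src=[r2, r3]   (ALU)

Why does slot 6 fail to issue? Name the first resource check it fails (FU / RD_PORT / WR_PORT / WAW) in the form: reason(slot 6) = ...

reason(slot 6) = WR_PORT

#0 ALU src=r5,r5 dispatched  <A:1 Mu:2 Ld:1 B:1 rd:6 wr:2>
#1 BR src=- dispatched  <A:1 Mu:2 Ld:1 B:0 rd:6 wr:2>
#2 MEM src=r5 dispatched  <A:1 Mu:2 Ld:0 B:0 rd:5 wr:1>
#3 ALU src=r2,r5 dispatched  <A:0 Mu:2 Ld:0 B:0 rd:3 wr:0>
#4 MEM src=r0,r1 held:FU  <A:0 Mu:2 Ld:0 B:0 rd:3 wr:0>
#5 ALU src=r1,r0 held:FU  <A:0 Mu:2 Ld:0 B:0 rd:3 wr:0>
#6 MUL src=r0,r2 held:WR_PORT  <A:0 Mu:2 Ld:0 B:0 rd:3 wr:0>
#7 ALU src=r2,r3 held:FU  <A:0 Mu:2 Ld:0 B:0 rd:3 wr:0>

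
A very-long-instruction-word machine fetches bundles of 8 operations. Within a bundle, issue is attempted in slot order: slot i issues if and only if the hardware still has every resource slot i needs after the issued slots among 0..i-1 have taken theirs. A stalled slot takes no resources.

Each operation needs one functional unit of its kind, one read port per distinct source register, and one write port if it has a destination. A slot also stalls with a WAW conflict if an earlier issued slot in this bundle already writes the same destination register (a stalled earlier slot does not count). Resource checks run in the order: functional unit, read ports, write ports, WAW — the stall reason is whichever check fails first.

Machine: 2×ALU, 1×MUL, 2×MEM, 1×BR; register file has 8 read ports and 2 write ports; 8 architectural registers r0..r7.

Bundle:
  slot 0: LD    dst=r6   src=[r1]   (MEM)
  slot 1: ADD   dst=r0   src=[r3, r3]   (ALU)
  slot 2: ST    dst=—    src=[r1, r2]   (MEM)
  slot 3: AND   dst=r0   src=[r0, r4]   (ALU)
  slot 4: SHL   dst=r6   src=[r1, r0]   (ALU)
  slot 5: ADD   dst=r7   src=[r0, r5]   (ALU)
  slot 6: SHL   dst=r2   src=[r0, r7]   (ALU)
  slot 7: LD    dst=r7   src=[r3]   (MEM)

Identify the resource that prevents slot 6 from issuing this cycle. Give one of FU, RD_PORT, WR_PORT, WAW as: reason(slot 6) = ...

[0] MEM needs rd=1 wr=1: ok; after: ALU=2 MUL=1 MEM=1 BR=1, R=7, W=1
[1] ALU needs rd=1 wr=1: ok; after: ALU=1 MUL=1 MEM=1 BR=1, R=6, W=0
[2] MEM needs rd=2 wr=0: ok; after: ALU=1 MUL=1 MEM=0 BR=1, R=4, W=0
[3] ALU needs rd=2 wr=1: WR_PORT; after: ALU=1 MUL=1 MEM=0 BR=1, R=4, W=0
[4] ALU needs rd=2 wr=1: WR_PORT; after: ALU=1 MUL=1 MEM=0 BR=1, R=4, W=0
[5] ALU needs rd=2 wr=1: WR_PORT; after: ALU=1 MUL=1 MEM=0 BR=1, R=4, W=0
[6] ALU needs rd=2 wr=1: WR_PORT; after: ALU=1 MUL=1 MEM=0 BR=1, R=4, W=0
[7] MEM needs rd=1 wr=1: FU; after: ALU=1 MUL=1 MEM=0 BR=1, R=4, W=0

reason(slot 6) = WR_PORT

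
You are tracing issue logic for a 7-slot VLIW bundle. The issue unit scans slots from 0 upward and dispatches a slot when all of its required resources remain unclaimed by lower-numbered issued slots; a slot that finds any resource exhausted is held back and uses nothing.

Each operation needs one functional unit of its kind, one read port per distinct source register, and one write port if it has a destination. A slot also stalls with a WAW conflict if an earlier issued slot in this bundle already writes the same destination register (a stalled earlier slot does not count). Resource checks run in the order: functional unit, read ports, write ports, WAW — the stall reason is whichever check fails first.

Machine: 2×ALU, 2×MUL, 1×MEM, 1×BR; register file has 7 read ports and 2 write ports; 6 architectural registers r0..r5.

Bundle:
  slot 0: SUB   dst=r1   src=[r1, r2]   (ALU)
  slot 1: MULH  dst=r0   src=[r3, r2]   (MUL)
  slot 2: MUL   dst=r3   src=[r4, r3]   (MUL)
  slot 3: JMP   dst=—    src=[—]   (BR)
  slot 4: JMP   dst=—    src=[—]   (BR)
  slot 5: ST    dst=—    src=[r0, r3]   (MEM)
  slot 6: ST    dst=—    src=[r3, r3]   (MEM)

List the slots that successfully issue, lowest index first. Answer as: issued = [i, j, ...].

  0. ALU→r1 ⇒ go  {1A/2Mu/1Ld/1B | 5r 1w}
  1. MUL→r0 ⇒ go  {1A/1Mu/1Ld/1B | 3r 0w}
  2. MUL→r3 ⇒ no(WR_PORT)  {1A/1Mu/1Ld/1B | 3r 0w}
  3. BR ⇒ go  {1A/1Mu/1Ld/0B | 3r 0w}
  4. BR ⇒ no(FU)  {1A/1Mu/1Ld/0B | 3r 0w}
  5. MEM ⇒ go  {1A/1Mu/0Ld/0B | 1r 0w}
  6. MEM ⇒ no(FU)  {1A/1Mu/0Ld/0B | 1r 0w}

issued = [0, 1, 3, 5]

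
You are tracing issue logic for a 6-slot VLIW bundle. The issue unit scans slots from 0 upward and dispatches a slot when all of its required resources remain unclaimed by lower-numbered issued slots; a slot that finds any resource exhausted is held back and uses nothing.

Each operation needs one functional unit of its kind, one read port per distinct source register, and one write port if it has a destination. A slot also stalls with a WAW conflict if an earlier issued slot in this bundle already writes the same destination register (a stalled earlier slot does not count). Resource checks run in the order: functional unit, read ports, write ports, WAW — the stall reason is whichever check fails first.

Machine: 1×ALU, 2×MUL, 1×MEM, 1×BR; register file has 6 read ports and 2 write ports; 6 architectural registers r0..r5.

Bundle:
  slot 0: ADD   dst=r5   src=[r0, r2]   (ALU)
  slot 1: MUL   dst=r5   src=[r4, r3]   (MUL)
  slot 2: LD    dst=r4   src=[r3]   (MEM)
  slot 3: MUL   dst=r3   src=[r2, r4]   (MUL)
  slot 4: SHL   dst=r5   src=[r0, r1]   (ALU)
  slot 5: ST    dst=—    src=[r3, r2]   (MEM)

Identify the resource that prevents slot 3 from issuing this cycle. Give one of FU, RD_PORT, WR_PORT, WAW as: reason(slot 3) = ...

slot 0 (ALU): ISSUE — free A0,Mu2,Ld1,B1 rp4 wp1
slot 1 (MUL): stall WAW — free A0,Mu2,Ld1,B1 rp4 wp1
slot 2 (MEM): ISSUE — free A0,Mu2,Ld0,B1 rp3 wp0
slot 3 (MUL): stall WR_PORT — free A0,Mu2,Ld0,B1 rp3 wp0
slot 4 (ALU): stall FU — free A0,Mu2,Ld0,B1 rp3 wp0
slot 5 (MEM): stall FU — free A0,Mu2,Ld0,B1 rp3 wp0

reason(slot 3) = WR_PORT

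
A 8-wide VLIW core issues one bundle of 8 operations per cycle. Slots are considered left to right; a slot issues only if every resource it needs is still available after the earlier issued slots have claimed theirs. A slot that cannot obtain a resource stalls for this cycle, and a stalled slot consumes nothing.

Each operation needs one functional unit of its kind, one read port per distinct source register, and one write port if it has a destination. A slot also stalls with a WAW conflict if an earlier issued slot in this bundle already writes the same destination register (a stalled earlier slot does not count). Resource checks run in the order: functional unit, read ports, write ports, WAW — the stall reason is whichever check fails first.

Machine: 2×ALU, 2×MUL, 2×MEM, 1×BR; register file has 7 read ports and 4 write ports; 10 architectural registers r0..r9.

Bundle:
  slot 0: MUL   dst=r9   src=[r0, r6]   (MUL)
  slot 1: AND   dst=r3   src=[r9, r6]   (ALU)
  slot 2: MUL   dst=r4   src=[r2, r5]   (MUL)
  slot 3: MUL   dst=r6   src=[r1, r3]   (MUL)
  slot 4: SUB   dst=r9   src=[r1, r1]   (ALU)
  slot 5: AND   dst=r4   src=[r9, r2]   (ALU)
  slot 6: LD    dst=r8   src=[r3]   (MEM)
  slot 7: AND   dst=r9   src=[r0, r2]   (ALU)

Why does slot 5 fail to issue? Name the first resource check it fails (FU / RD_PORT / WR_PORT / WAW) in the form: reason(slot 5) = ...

reason(slot 5) = RD_PORT

[0] MUL needs rd=2 wr=1: ok; after: ALU=2 MUL=1 MEM=2 BR=1, R=5, W=3
[1] ALU needs rd=2 wr=1: ok; after: ALU=1 MUL=1 MEM=2 BR=1, R=3, W=2
[2] MUL needs rd=2 wr=1: ok; after: ALU=1 MUL=0 MEM=2 BR=1, R=1, W=1
[3] MUL needs rd=2 wr=1: FU; after: ALU=1 MUL=0 MEM=2 BR=1, R=1, W=1
[4] ALU needs rd=1 wr=1: WAW; after: ALU=1 MUL=0 MEM=2 BR=1, R=1, W=1
[5] ALU needs rd=2 wr=1: RD_PORT; after: ALU=1 MUL=0 MEM=2 BR=1, R=1, W=1
[6] MEM needs rd=1 wr=1: ok; after: ALU=1 MUL=0 MEM=1 BR=1, R=0, W=0
[7] ALU needs rd=2 wr=1: RD_PORT; after: ALU=1 MUL=0 MEM=1 BR=1, R=0, W=0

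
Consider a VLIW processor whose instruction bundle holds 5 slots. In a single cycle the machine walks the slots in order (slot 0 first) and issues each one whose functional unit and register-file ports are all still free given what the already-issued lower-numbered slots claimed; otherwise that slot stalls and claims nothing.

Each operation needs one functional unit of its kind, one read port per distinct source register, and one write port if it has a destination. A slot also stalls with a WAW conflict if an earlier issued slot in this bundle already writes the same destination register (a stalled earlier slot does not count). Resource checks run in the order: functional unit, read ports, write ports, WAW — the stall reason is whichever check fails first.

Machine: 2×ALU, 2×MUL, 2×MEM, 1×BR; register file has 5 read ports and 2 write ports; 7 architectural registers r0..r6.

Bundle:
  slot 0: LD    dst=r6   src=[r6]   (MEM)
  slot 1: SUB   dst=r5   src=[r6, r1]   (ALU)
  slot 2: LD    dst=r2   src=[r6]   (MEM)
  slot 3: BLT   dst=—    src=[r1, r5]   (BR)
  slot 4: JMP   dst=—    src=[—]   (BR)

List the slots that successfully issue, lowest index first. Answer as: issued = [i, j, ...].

  0. MEM→r6 ⇒ go  {2A/2Mu/1Ld/1B | 4r 1w}
  1. ALU→r5 ⇒ go  {1A/2Mu/1Ld/1B | 2r 0w}
  2. MEM→r2 ⇒ no(WR_PORT)  {1A/2Mu/1Ld/1B | 2r 0w}
  3. BR ⇒ go  {1A/2Mu/1Ld/0B | 0r 0w}
  4. BR ⇒ no(FU)  {1A/2Mu/1Ld/0B | 0r 0w}

issued = [0, 1, 3]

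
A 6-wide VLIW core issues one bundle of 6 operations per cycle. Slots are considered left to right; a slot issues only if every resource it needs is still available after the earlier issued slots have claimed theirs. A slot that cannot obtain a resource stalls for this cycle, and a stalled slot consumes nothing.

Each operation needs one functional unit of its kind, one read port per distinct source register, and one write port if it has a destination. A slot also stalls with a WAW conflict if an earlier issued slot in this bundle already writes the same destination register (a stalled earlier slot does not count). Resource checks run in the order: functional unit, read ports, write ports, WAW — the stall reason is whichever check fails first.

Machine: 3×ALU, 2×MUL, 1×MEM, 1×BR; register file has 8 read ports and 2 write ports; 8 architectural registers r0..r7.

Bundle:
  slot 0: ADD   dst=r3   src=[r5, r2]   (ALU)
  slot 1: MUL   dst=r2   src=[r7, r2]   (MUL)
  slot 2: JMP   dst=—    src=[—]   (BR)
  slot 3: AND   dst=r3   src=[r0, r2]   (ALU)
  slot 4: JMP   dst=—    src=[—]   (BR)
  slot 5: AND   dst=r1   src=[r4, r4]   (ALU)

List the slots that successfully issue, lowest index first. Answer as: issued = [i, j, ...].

issued = [0, 1, 2]

slot 0 (ALU): ISSUE — free A2,Mu2,Ld1,B1 rp6 wp1
slot 1 (MUL): ISSUE — free A2,Mu1,Ld1,B1 rp4 wp0
slot 2 (BR): ISSUE — free A2,Mu1,Ld1,B0 rp4 wp0
slot 3 (ALU): stall WR_PORT — free A2,Mu1,Ld1,B0 rp4 wp0
slot 4 (BR): stall FU — free A2,Mu1,Ld1,B0 rp4 wp0
slot 5 (ALU): stall WR_PORT — free A2,Mu1,Ld1,B0 rp4 wp0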